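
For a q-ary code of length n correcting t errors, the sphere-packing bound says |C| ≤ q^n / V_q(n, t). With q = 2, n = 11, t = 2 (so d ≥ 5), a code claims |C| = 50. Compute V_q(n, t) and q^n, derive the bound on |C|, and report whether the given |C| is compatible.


V_q(n, t) = 67, q^n = 2048, Hamming bound = 30, |C| = 50 > bound (violated).

Step 1: Compute V_q(n, t) = Σ_{j=0}^2 C(n, j) (q−1)^j.
  j = 0: C(11,0)·(1)^0 = 1·1 = 1.
  j = 1: C(11,1)·(1)^1 = 11·1 = 11.
  j = 2: C(11,2)·(1)^2 = 55·1 = 55.
  V_q(n, t) = 1 + 11 + 55 = 67.
Step 2: q^n = 2^11 = 2048.
Step 3: Hamming bound ⌊q^n / V_q(n,t)⌋ = ⌊2048/67⌋ = 30.
Step 4: Compare |C| = 50 to 30: violated.
The claimed |C| lies above the Hamming bound, so no 2-ary code of length 11 with d ≥ 5 can have 50 codewords.


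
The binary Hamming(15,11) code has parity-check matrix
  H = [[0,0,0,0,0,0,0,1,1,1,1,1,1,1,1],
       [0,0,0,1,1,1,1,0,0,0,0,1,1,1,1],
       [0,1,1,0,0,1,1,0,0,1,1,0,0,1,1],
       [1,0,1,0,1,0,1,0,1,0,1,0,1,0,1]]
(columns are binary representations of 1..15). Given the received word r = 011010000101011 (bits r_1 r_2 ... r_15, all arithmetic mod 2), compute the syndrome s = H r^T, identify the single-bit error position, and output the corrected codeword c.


s = (0, 0, 1, 1)^T, error position = 3, corrected codeword c = 010010000101011

Compute s = H r^T mod 2 one row at a time:
  s_1 = 0 + 0 + 1 + 0 + 1 + 0 + 1 + 1 = 4 ≡ 0 (mod 2).
  s_2 = 0 + 1 + 0 + 0 + 1 + 0 + 1 + 1 = 4 ≡ 0 (mod 2).
  s_3 = 1 + 1 + 0 + 0 + 1 + 0 + 1 + 1 = 5 ≡ 1 (mod 2).
  s_4 = 0 + 1 + 1 + 0 + 0 + 0 + 0 + 1 = 3 ≡ 1 (mod 2).
s = (0, 0, 1, 1)^T — this equals column 3 of H (binary 0011), so error is at position 3.
Correct: flip bit 3 of r = 011010000101011 to get c = 010010000101011.


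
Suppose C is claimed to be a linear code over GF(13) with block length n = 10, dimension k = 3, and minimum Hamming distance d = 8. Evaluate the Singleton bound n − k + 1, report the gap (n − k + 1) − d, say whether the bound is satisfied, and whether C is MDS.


Singleton RHS = n − k + 1 = 8, slack = 0, bound satisfied, MDS.

Singleton bound: d ≤ n − k + 1.
Here n = 10, k = 3, so n − k + 1 = 8.
Given d = 8, check d ≤ 8: YES.
Slack = (n − k + 1) − d = 0.
The code is MDS (slack = 0).
Description: the claimed parameters are [10, 3, 8]_13; such a code would be MDS (meets Singleton bound).


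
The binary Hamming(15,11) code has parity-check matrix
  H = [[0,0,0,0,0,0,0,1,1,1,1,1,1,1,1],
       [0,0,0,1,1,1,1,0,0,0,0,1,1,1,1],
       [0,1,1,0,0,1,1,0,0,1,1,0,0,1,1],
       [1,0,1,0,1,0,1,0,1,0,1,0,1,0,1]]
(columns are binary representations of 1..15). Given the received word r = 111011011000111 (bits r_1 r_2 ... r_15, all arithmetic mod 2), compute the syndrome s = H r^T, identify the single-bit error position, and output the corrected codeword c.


s = (1, 1, 1, 0)^T, error position = 14, corrected codeword c = 111011011000101

Compute s = H r^T mod 2 one row at a time:
  s_1 = 1 + 1 + 0 + 0 + 0 + 1 + 1 + 1 = 5 ≡ 1 (mod 2).
  s_2 = 0 + 1 + 1 + 0 + 0 + 1 + 1 + 1 = 5 ≡ 1 (mod 2).
  s_3 = 1 + 1 + 1 + 0 + 0 + 0 + 1 + 1 = 5 ≡ 1 (mod 2).
  s_4 = 1 + 1 + 1 + 0 + 1 + 0 + 1 + 1 = 6 ≡ 0 (mod 2).
s = (1, 1, 1, 0)^T — this equals column 14 of H (binary 1110), so error is at position 14.
Correct: flip bit 14 of r = 111011011000111 to get c = 111011011000101.


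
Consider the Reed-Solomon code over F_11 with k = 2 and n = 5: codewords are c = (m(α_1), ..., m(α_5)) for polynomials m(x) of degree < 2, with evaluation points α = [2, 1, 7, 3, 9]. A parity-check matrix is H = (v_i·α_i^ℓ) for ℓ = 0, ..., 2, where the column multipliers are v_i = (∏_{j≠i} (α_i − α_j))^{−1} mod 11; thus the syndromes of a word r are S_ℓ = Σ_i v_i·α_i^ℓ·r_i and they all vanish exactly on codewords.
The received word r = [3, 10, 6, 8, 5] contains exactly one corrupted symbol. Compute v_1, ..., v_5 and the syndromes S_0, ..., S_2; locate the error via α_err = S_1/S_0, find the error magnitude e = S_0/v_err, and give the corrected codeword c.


S = (7, 7, 7), error at position 2, error magnitude e = 1, c = [3, 9, 6, 8, 5].

Step 1: column multipliers v_i = (∏_{j≠i}(α_i − α_j))^{−1} mod 11.
  i = 1 (α = 2): (2−1)(2−7)(2−3)(2−9) = 1·(−5)·(−1)·(−7) = −35 ≡ 9, so v_1 = 9^{−1} = 5 (mod 11).
  i = 2 (α = 1): (1−2)(1−7)(1−3)(1−9) = (−1)·(−6)·(−2)·(−8) = 96 ≡ 8, so v_2 = 8^{−1} = 7 (mod 11).
  i = 3 (α = 7): (7−2)(7−1)(7−3)(7−9) = 5·6·4·(−2) = −240 ≡ 2, so v_3 = 2^{−1} = 6 (mod 11).
  i = 4 (α = 3): (3−2)(3−1)(3−7)(3−9) = 1·2·(−4)·(−6) = 48 ≡ 4, so v_4 = 4^{−1} = 3 (mod 11).
  i = 5 (α = 9): (9−2)(9−1)(9−7)(9−3) = 7·8·2·6 = 672 ≡ 1, so v_5 = 1^{−1} = 1 (mod 11).
  v = [5, 7, 6, 3, 1].
Step 2: syndromes of r = [3, 10, 6, 8, 5] (all sums mod 11).
  S_0 = Σ v_i r_i = 5·3 + 7·10 + 6·6 + 3·8 + 1·5 = 150 ≡ 7.
  S_1 = Σ v_i α_i r_i = 5·2·3 + 7·1·10 + 6·7·6 + 3·3·8 + 1·9·5 = 469 ≡ 7.
  α_i^2 mod 11 = [4, 1, 5, 9, 4].
  S_2 = Σ v_i α_i^2 r_i = 5·4·3 + 7·1·10 + 6·5·6 + 3·9·8 + 1·4·5 = 546 ≡ 7.
  S = (7, 7, 7) ≠ 0, so r is not a codeword (an error is present).
Step 3: locate the error. For a single error e at position i, S_ℓ = v_i·e·α_i^ℓ, so α_err = S_1/S_0.
  S_0^{−1} = 7^{−1} = 8 (mod 11), so α_err = 7·8 = 56 ≡ 1 = α_2. Error position i = 2.
  Consistency check: S_2/S_1 = 7·8 = 56 ≡ 1 = α_err ✓ (single-error assumption holds).
Step 4: error magnitude e = S_0/v_2 = S_0·∏_{j≠2}(α_2 − α_j) = 7·8 = 56 ≡ 1 (mod 11).
Step 5: correct position 2: c_2 = r_2 − e = 10 − 1 ≡ 9 (mod 11). Hence c = [3, 9, 6, 8, 5].
  Check: interpolating c through the α_i gives m(x) = 4 + 5·x (degree < 2) with m(α_i) = c_i for every i, so c is indeed a codeword.


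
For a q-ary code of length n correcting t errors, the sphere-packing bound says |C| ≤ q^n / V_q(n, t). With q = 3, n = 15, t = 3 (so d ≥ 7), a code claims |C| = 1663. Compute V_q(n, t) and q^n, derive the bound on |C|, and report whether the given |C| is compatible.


V_q(n, t) = 4091, q^n = 14348907, Hamming bound = 3507, |C| = 1663 ≤ bound (satisfied).

Step 1: Compute V_q(n, t) = Σ_{j=0}^3 C(n, j) (q−1)^j.
  j = 0: C(15,0)·(2)^0 = 1·1 = 1.
  j = 1: C(15,1)·(2)^1 = 15·2 = 30.
  j = 2: C(15,2)·(2)^2 = 105·4 = 420.
  j = 3: C(15,3)·(2)^3 = 455·8 = 3640.
  V_q(n, t) = 1 + 30 + 420 + 3640 = 4091.
Step 2: q^n = 3^15 = 14348907.
Step 3: Hamming bound ⌊q^n / V_q(n,t)⌋ = ⌊14348907/4091⌋ = 3507.
Step 4: Compare |C| = 1663 to 3507: satisfied.
The claimed |C| lies below the Hamming bound.


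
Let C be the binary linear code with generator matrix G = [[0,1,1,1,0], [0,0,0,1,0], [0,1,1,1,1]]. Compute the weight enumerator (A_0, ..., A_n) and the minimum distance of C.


Weight distribution: A_0 = 1, A_1 = 2, A_2 = 2, A_3 = 2, A_4 = 1. Minimum distance d = 1.

Enumerate all 2^3 = 8 messages m ∈ F_2^3.
For each, compute codeword c = mG in F_2^5, then tally its weight.
  m = 000 → c = 00000, weight = 0.
  m = 100 → c = 01110, weight = 3.
  m = 010 → c = 00010, weight = 1.
  m = 110 → c = 01100, weight = 2.
  m = 001 → c = 01111, weight = 4.
  m = 101 → c = 00001, weight = 1.
  m = 011 → c = 01101, weight = 3.
  m = 111 → c = 00011, weight = 2.
Tally weights:
  weight 0: 1 codewords.
  weight 1: 2 codewords.
  weight 2: 2 codewords.
  weight 3: 2 codewords.
  weight 4: 1 codewords.
Minimum distance d = smallest w > 0 with A_w > 0 = 1.
Sanity: Σ A_w = 8 = 2^3 = 8 ✓.


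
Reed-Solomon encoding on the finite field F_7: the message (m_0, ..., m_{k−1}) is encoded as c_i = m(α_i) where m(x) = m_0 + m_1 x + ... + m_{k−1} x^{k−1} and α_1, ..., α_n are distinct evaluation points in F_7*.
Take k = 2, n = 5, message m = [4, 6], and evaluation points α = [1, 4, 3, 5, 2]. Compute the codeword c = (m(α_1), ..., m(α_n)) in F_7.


c = [3, 0, 1, 6, 2]

Message polynomial: m(x) = 4 + 6·x (mod 7).
For each evaluation point α_i, compute m(α_i) mod 7:
  α_1 = 1: Horner steps 6 → 3, so m(1) = 3.
  α_2 = 4: Horner steps 6 → 0, so m(4) = 0.
  α_3 = 3: Horner steps 6 → 1, so m(3) = 1.
  α_4 = 5: Horner steps 6 → 6, so m(5) = 6.
  α_5 = 2: Horner steps 6 → 2, so m(2) = 2.
Codeword c = [3, 0, 1, 6, 2] ∈ F_7^5.


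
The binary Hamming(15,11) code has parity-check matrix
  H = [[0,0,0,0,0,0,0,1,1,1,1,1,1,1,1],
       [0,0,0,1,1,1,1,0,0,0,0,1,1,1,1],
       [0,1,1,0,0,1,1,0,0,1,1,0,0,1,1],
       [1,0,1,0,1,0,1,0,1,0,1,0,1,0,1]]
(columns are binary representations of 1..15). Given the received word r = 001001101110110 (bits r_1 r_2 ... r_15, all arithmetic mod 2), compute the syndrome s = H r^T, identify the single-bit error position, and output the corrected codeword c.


s = (1, 0, 0, 1)^T, error position = 9, corrected codeword c = 001001100110110

Compute s = H r^T mod 2 one row at a time:
  s_1 = 0 + 1 + 1 + 1 + 0 + 1 + 1 + 0 = 5 ≡ 1 (mod 2).
  s_2 = 0 + 0 + 1 + 1 + 0 + 1 + 1 + 0 = 4 ≡ 0 (mod 2).
  s_3 = 0 + 1 + 1 + 1 + 1 + 1 + 1 + 0 = 6 ≡ 0 (mod 2).
  s_4 = 0 + 1 + 0 + 1 + 1 + 1 + 1 + 0 = 5 ≡ 1 (mod 2).
s = (1, 0, 0, 1)^T — this equals column 9 of H (binary 1001), so error is at position 9.
Correct: flip bit 9 of r = 001001101110110 to get c = 001001100110110.


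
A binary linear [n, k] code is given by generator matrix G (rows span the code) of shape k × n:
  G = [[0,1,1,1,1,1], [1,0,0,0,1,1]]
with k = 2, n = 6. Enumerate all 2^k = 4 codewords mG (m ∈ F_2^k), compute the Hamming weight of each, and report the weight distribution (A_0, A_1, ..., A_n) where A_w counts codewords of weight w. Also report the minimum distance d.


Weight distribution: A_0 = 1, A_3 = 1, A_4 = 1, A_5 = 1. Minimum distance d = 3.

Enumerate all 2^2 = 4 messages m ∈ F_2^2.
For each, compute codeword c = mG in F_2^6, then tally its weight.
  m = 00 → c = 000000, weight = 0.
  m = 10 → c = 011111, weight = 5.
  m = 01 → c = 100011, weight = 3.
  m = 11 → c = 111100, weight = 4.
Tally weights:
  weight 0: 1 codewords.
  weight 3: 1 codewords.
  weight 4: 1 codewords.
  weight 5: 1 codewords.
Minimum distance d = smallest w > 0 with A_w > 0 = 3.
Sanity: Σ A_w = 4 = 2^2 = 4 ✓.


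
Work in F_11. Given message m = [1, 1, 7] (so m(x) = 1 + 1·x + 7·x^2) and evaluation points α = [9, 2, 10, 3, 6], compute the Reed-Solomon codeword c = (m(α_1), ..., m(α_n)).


c = [5, 9, 7, 1, 6]

Message polynomial: m(x) = 1 + 1·x + 7·x^2 (mod 11).
For each evaluation point α_i, compute m(α_i) mod 11:
  α_1 = 9: Horner steps 7 → 9 → 5, so m(9) = 5.
  α_2 = 2: Horner steps 7 → 4 → 9, so m(2) = 9.
  α_3 = 10: Horner steps 7 → 5 → 7, so m(10) = 7.
  α_4 = 3: Horner steps 7 → 0 → 1, so m(3) = 1.
  α_5 = 6: Horner steps 7 → 10 → 6, so m(6) = 6.
Codeword c = [5, 9, 7, 1, 6] ∈ F_11^5.


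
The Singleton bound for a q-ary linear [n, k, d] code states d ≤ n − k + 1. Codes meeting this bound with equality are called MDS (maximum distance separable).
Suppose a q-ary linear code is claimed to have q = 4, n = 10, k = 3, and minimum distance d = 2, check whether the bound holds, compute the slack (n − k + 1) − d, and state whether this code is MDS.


Singleton RHS = n − k + 1 = 8, slack = 6, bound satisfied, not MDS.

Singleton bound: d ≤ n − k + 1.
Here n = 10, k = 3, so n − k + 1 = 8.
Given d = 2, check d ≤ 8: YES.
Slack = (n − k + 1) − d = 6.
The code is NOT MDS (slack = 6 > 0).
Description: the claimed parameters are [10, 3, 2]_4; such a code would be non-MDS.


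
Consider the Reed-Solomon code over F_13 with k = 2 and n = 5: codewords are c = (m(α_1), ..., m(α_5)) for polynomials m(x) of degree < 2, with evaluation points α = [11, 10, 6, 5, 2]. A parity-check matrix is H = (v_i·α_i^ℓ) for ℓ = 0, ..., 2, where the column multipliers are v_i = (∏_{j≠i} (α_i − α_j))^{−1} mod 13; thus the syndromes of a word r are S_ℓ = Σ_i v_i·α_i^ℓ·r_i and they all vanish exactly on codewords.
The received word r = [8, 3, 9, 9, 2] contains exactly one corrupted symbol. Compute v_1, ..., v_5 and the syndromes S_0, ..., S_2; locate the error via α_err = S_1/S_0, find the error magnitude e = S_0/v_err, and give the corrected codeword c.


S = (5, 12, 8), error at position 4, error magnitude e = 5, c = [8, 3, 9, 4, 2].

Step 1: column multipliers v_i = (∏_{j≠i}(α_i − α_j))^{−1} mod 13.
  i = 1 (α = 11): (11−10)(11−6)(11−5)(11−2) = 1·5·6·9 = 270 ≡ 10, so v_1 = 10^{−1} = 4 (mod 13).
  i = 2 (α = 10): (10−11)(10−6)(10−5)(10−2) = (−1)·4·5·8 = −160 ≡ 9, so v_2 = 9^{−1} = 3 (mod 13).
  i = 3 (α = 6): (6−11)(6−10)(6−5)(6−2) = (−5)·(−4)·1·4 = 80 ≡ 2, so v_3 = 2^{−1} = 7 (mod 13).
  i = 4 (α = 5): (5−11)(5−10)(5−6)(5−2) = (−6)·(−5)·(−1)·3 = −90 ≡ 1, so v_4 = 1^{−1} = 1 (mod 13).
  i = 5 (α = 2): (2−11)(2−10)(2−6)(2−5) = (−9)·(−8)·(−4)·(−3) = 864 ≡ 6, so v_5 = 6^{−1} = 11 (mod 13).
  v = [4, 3, 7, 1, 11].
Step 2: syndromes of r = [8, 3, 9, 9, 2] (all sums mod 13).
  S_0 = Σ v_i r_i = 4·8 + 3·3 + 7·9 + 1·9 + 11·2 = 135 ≡ 5.
  S_1 = Σ v_i α_i r_i = 4·11·8 + 3·10·3 + 7·6·9 + 1·5·9 + 11·2·2 = 909 ≡ 12.
  α_i^2 mod 13 = [4, 9, 10, 12, 4].
  S_2 = Σ v_i α_i^2 r_i = 4·4·8 + 3·9·3 + 7·10·9 + 1·12·9 + 11·4·2 = 1035 ≡ 8.
  S = (5, 12, 8) ≠ 0, so r is not a codeword (an error is present).
Step 3: locate the error. For a single error e at position i, S_ℓ = v_i·e·α_i^ℓ, so α_err = S_1/S_0.
  S_0^{−1} = 5^{−1} = 8 (mod 13), so α_err = 12·8 = 96 ≡ 5 = α_4. Error position i = 4.
  Consistency check: S_2/S_1 = 8·12 = 96 ≡ 5 = α_err ✓ (single-error assumption holds).
Step 4: error magnitude e = S_0/v_4 = S_0·∏_{j≠4}(α_4 − α_j) = 5·1 = 5 ≡ 5 (mod 13).
Step 5: correct position 4: c_4 = r_4 − e = 9 − 5 ≡ 4 (mod 13). Hence c = [8, 3, 9, 4, 2].
  Check: interpolating c through the α_i gives m(x) = 5 + 5·x (degree < 2) with m(α_i) = c_i for every i, so c is indeed a codeword.


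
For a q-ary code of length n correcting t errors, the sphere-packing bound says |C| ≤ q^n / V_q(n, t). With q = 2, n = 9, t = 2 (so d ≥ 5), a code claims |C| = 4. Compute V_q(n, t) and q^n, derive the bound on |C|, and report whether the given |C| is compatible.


V_q(n, t) = 46, q^n = 512, Hamming bound = 11, |C| = 4 ≤ bound (satisfied).

Step 1: Compute V_q(n, t) = Σ_{j=0}^2 C(n, j) (q−1)^j.
  j = 0: C(9,0)·(1)^0 = 1·1 = 1.
  j = 1: C(9,1)·(1)^1 = 9·1 = 9.
  j = 2: C(9,2)·(1)^2 = 36·1 = 36.
  V_q(n, t) = 1 + 9 + 36 = 46.
Step 2: q^n = 2^9 = 512.
Step 3: Hamming bound ⌊q^n / V_q(n,t)⌋ = ⌊512/46⌋ = 11.
Step 4: Compare |C| = 4 to 11: satisfied.
The claimed |C| lies below the Hamming bound.


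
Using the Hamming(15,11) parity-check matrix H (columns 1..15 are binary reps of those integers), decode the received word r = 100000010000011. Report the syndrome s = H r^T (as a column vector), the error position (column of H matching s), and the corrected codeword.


s = (1, 0, 0, 0)^T, error position = 8, corrected codeword c = 100000000000011

Compute s = H r^T mod 2 one row at a time:
  s_1 = 1 + 0 + 0 + 0 + 0 + 0 + 1 + 1 = 3 ≡ 1 (mod 2).
  s_2 = 0 + 0 + 0 + 0 + 0 + 0 + 1 + 1 = 2 ≡ 0 (mod 2).
  s_3 = 0 + 0 + 0 + 0 + 0 + 0 + 1 + 1 = 2 ≡ 0 (mod 2).
  s_4 = 1 + 0 + 0 + 0 + 0 + 0 + 0 + 1 = 2 ≡ 0 (mod 2).
s = (1, 0, 0, 0)^T — this equals column 8 of H (binary 1000), so error is at position 8.
Correct: flip bit 8 of r = 100000010000011 to get c = 100000000000011.


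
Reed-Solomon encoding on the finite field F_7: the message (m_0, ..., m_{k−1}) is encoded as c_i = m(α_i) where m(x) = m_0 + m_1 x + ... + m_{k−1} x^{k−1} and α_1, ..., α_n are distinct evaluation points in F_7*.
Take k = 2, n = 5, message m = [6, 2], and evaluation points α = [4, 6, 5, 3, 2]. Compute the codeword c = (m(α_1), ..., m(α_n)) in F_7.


c = [0, 4, 2, 5, 3]

Message polynomial: m(x) = 6 + 2·x (mod 7).
For each evaluation point α_i, compute m(α_i) mod 7:
  α_1 = 4: Horner steps 2 → 0, so m(4) = 0.
  α_2 = 6: Horner steps 2 → 4, so m(6) = 4.
  α_3 = 5: Horner steps 2 → 2, so m(5) = 2.
  α_4 = 3: Horner steps 2 → 5, so m(3) = 5.
  α_5 = 2: Horner steps 2 → 3, so m(2) = 3.
Codeword c = [0, 4, 2, 5, 3] ∈ F_7^5.


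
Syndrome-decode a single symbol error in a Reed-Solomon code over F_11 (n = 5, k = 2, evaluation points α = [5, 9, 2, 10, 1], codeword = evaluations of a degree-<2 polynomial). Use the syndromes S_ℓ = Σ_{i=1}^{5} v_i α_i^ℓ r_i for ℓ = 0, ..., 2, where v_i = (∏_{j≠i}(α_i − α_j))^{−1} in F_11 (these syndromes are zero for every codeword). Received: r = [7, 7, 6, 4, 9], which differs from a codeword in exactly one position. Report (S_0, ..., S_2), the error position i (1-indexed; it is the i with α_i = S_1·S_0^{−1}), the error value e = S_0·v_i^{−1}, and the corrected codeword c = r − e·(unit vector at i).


S = (6, 8, 7), error at position 1, error magnitude e = 10, c = [8, 7, 6, 4, 9].

Step 1: column multipliers v_i = (∏_{j≠i}(α_i − α_j))^{−1} mod 11.
  i = 1 (α = 5): (5−9)(5−2)(5−10)(5−1) = (−4)·3·(−5)·4 = 240 ≡ 9, so v_1 = 9^{−1} = 5 (mod 11).
  i = 2 (α = 9): (9−5)(9−2)(9−10)(9−1) = 4·7·(−1)·8 = −224 ≡ 7, so v_2 = 7^{−1} = 8 (mod 11).
  i = 3 (α = 2): (2−5)(2−9)(2−10)(2−1) = (−3)·(−7)·(−8)·1 = −168 ≡ 8, so v_3 = 8^{−1} = 7 (mod 11).
  i = 4 (α = 10): (10−5)(10−9)(10−2)(10−1) = 5·1·8·9 = 360 ≡ 8, so v_4 = 8^{−1} = 7 (mod 11).
  i = 5 (α = 1): (1−5)(1−9)(1−2)(1−10) = (−4)·(−8)·(−1)·(−9) = 288 ≡ 2, so v_5 = 2^{−1} = 6 (mod 11).
  v = [5, 8, 7, 7, 6].
Step 2: syndromes of r = [7, 7, 6, 4, 9] (all sums mod 11).
  S_0 = Σ v_i r_i = 5·7 + 8·7 + 7·6 + 7·4 + 6·9 = 215 ≡ 6.
  S_1 = Σ v_i α_i r_i = 5·5·7 + 8·9·7 + 7·2·6 + 7·10·4 + 6·1·9 = 1097 ≡ 8.
  α_i^2 mod 11 = [3, 4, 4, 1, 1].
  S_2 = Σ v_i α_i^2 r_i = 5·3·7 + 8·4·7 + 7·4·6 + 7·1·4 + 6·1·9 = 579 ≡ 7.
  S = (6, 8, 7) ≠ 0, so r is not a codeword (an error is present).
Step 3: locate the error. For a single error e at position i, S_ℓ = v_i·e·α_i^ℓ, so α_err = S_1/S_0.
  S_0^{−1} = 6^{−1} = 2 (mod 11), so α_err = 8·2 = 16 ≡ 5 = α_1. Error position i = 1.
  Consistency check: S_2/S_1 = 7·7 = 49 ≡ 5 = α_err ✓ (single-error assumption holds).
Step 4: error magnitude e = S_0/v_1 = S_0·∏_{j≠1}(α_1 − α_j) = 6·9 = 54 ≡ 10 (mod 11).
Step 5: correct position 1: c_1 = r_1 − e = 7 − 10 ≡ 8 (mod 11). Hence c = [8, 7, 6, 4, 9].
  Check: interpolating c through the α_i gives m(x) = 1 + 8·x (degree < 2) with m(α_i) = c_i for every i, so c is indeed a codeword.


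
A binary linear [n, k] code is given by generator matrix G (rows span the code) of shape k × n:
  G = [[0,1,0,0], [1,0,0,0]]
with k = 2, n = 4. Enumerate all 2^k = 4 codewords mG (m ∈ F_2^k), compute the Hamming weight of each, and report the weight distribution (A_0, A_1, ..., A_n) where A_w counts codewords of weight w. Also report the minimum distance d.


Weight distribution: A_0 = 1, A_1 = 2, A_2 = 1. Minimum distance d = 1.

Enumerate all 2^2 = 4 messages m ∈ F_2^2.
For each, compute codeword c = mG in F_2^4, then tally its weight.
  m = 00 → c = 0000, weight = 0.
  m = 10 → c = 0100, weight = 1.
  m = 01 → c = 1000, weight = 1.
  m = 11 → c = 1100, weight = 2.
Tally weights:
  weight 0: 1 codewords.
  weight 1: 2 codewords.
  weight 2: 1 codewords.
Minimum distance d = smallest w > 0 with A_w > 0 = 1.
Sanity: Σ A_w = 4 = 2^2 = 4 ✓.


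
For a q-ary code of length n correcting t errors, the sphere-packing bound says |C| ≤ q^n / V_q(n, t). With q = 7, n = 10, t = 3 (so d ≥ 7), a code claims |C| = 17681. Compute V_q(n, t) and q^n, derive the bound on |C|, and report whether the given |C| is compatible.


V_q(n, t) = 27601, q^n = 282475249, Hamming bound = 10234, |C| = 17681 > bound (violated).

Step 1: Compute V_q(n, t) = Σ_{j=0}^3 C(n, j) (q−1)^j.
  j = 0: C(10,0)·(6)^0 = 1·1 = 1.
  j = 1: C(10,1)·(6)^1 = 10·6 = 60.
  j = 2: C(10,2)·(6)^2 = 45·36 = 1620.
  j = 3: C(10,3)·(6)^3 = 120·216 = 25920.
  V_q(n, t) = 1 + 60 + 1620 + 25920 = 27601.
Step 2: q^n = 7^10 = 282475249.
Step 3: Hamming bound ⌊q^n / V_q(n,t)⌋ = ⌊282475249/27601⌋ = 10234.
Step 4: Compare |C| = 17681 to 10234: violated.
The claimed |C| lies above the Hamming bound, so no 7-ary code of length 10 with d ≥ 7 can have 17681 codewords.


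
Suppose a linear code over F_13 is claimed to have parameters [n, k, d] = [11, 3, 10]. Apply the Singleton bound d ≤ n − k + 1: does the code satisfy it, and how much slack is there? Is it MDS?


Singleton RHS = n − k + 1 = 9, slack = -1, bound violated (no such code; not MDS).

Singleton bound: d ≤ n − k + 1.
Here n = 11, k = 3, so n − k + 1 = 9.
Given d = 10, check d ≤ 9: NO.
Slack = (n − k + 1) − d = -1.
The slack is negative: d = 10 exceeds n − k + 1 = 9 by 1, so the Singleton bound is violated and no linear [11, 3, 10]_13 code can exist. In particular it is not MDS (MDS requires d = n − k + 1 exactly).
Description: the claimed parameters are [11, 3, 10]_13; such a code would be impossible (violates the Singleton bound).


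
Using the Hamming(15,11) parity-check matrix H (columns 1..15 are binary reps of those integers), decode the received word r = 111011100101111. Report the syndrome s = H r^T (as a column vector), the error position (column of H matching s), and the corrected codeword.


s = (1, 1, 1, 0)^T, error position = 14, corrected codeword c = 111011100101101

Compute s = H r^T mod 2 one row at a time:
  s_1 = 0 + 0 + 1 + 0 + 1 + 1 + 1 + 1 = 5 ≡ 1 (mod 2).
  s_2 = 0 + 1 + 1 + 1 + 1 + 1 + 1 + 1 = 7 ≡ 1 (mod 2).
  s_3 = 1 + 1 + 1 + 1 + 1 + 0 + 1 + 1 = 7 ≡ 1 (mod 2).
  s_4 = 1 + 1 + 1 + 1 + 0 + 0 + 1 + 1 = 6 ≡ 0 (mod 2).
s = (1, 1, 1, 0)^T — this equals column 14 of H (binary 1110), so error is at position 14.
Correct: flip bit 14 of r = 111011100101111 to get c = 111011100101101.


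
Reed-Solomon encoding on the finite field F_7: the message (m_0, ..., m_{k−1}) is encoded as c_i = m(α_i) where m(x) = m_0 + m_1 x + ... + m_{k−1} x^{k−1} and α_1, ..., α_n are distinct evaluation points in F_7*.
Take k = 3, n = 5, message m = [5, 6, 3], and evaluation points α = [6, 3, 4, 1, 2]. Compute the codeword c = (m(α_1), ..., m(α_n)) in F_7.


c = [2, 1, 0, 0, 1]

Message polynomial: m(x) = 5 + 6·x + 3·x^2 (mod 7).
For each evaluation point α_i, compute m(α_i) mod 7:
  α_1 = 6: Horner steps 3 → 3 → 2, so m(6) = 2.
  α_2 = 3: Horner steps 3 → 1 → 1, so m(3) = 1.
  α_3 = 4: Horner steps 3 → 4 → 0, so m(4) = 0.
  α_4 = 1: Horner steps 3 → 2 → 0, so m(1) = 0.
  α_5 = 2: Horner steps 3 → 5 → 1, so m(2) = 1.
Codeword c = [2, 1, 0, 0, 1] ∈ F_7^5.


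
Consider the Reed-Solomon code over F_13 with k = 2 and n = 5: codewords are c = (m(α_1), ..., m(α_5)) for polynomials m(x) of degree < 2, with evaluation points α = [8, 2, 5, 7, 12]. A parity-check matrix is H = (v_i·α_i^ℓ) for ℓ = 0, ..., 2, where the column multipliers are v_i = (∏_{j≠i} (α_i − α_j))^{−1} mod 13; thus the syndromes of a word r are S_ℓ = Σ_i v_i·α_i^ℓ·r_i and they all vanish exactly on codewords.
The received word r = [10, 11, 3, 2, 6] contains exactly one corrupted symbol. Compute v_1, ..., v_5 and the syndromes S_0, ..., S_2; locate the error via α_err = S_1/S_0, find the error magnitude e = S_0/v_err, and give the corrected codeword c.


S = (9, 7, 4), error at position 1, error magnitude e = 2, c = [8, 11, 3, 2, 6].

Step 1: column multipliers v_i = (∏_{j≠i}(α_i − α_j))^{−1} mod 13.
  i = 1 (α = 8): (8−2)(8−5)(8−7)(8−12) = 6·3·1·(−4) = −72 ≡ 6, so v_1 = 6^{−1} = 11 (mod 13).
  i = 2 (α = 2): (2−8)(2−5)(2−7)(2−12) = (−6)·(−3)·(−5)·(−10) = 900 ≡ 3, so v_2 = 3^{−1} = 9 (mod 13).
  i = 3 (α = 5): (5−8)(5−2)(5−7)(5−12) = (−3)·3·(−2)·(−7) = −126 ≡ 4, so v_3 = 4^{−1} = 10 (mod 13).
  i = 4 (α = 7): (7−8)(7−2)(7−5)(7−12) = (−1)·5·2·(−5) = 50 ≡ 11, so v_4 = 11^{−1} = 6 (mod 13).
  i = 5 (α = 12): (12−8)(12−2)(12−5)(12−7) = 4·10·7·5 = 1400 ≡ 9, so v_5 = 9^{−1} = 3 (mod 13).
  v = [11, 9, 10, 6, 3].
Step 2: syndromes of r = [10, 11, 3, 2, 6] (all sums mod 13).
  S_0 = Σ v_i r_i = 11·10 + 9·11 + 10·3 + 6·2 + 3·6 = 269 ≡ 9.
  S_1 = Σ v_i α_i r_i = 11·8·10 + 9·2·11 + 10·5·3 + 6·7·2 + 3·12·6 = 1528 ≡ 7.
  α_i^2 mod 13 = [12, 4, 12, 10, 1].
  S_2 = Σ v_i α_i^2 r_i = 11·12·10 + 9·4·11 + 10·12·3 + 6·10·2 + 3·1·6 = 2214 ≡ 4.
  S = (9, 7, 4) ≠ 0, so r is not a codeword (an error is present).
Step 3: locate the error. For a single error e at position i, S_ℓ = v_i·e·α_i^ℓ, so α_err = S_1/S_0.
  S_0^{−1} = 9^{−1} = 3 (mod 13), so α_err = 7·3 = 21 ≡ 8 = α_1. Error position i = 1.
  Consistency check: S_2/S_1 = 4·2 = 8 ≡ 8 = α_err ✓ (single-error assumption holds).
Step 4: error magnitude e = S_0/v_1 = S_0·∏_{j≠1}(α_1 − α_j) = 9·6 = 54 ≡ 2 (mod 13).
Step 5: correct position 1: c_1 = r_1 − e = 10 − 2 ≡ 8 (mod 13). Hence c = [8, 11, 3, 2, 6].
  Check: interpolating c through the α_i gives m(x) = 12 + 6·x (degree < 2) with m(α_i) = c_i for every i, so c is indeed a codeword.


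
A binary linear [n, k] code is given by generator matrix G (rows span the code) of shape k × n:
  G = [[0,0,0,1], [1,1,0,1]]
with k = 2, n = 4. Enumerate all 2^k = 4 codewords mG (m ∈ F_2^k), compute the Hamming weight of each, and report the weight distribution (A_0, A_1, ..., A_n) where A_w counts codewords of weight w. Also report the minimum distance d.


Weight distribution: A_0 = 1, A_1 = 1, A_2 = 1, A_3 = 1. Minimum distance d = 1.

Enumerate all 2^2 = 4 messages m ∈ F_2^2.
For each, compute codeword c = mG in F_2^4, then tally its weight.
  m = 00 → c = 0000, weight = 0.
  m = 10 → c = 0001, weight = 1.
  m = 01 → c = 1101, weight = 3.
  m = 11 → c = 1100, weight = 2.
Tally weights:
  weight 0: 1 codewords.
  weight 1: 1 codewords.
  weight 2: 1 codewords.
  weight 3: 1 codewords.
Minimum distance d = smallest w > 0 with A_w > 0 = 1.
Sanity: Σ A_w = 4 = 2^2 = 4 ✓.


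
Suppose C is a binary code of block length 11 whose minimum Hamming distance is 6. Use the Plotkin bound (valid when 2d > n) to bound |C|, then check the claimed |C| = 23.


Plotkin bound M ≤ 12; given |C| = 23 > bound (violated).

Check applicability: 2d = 12, n = 11.
2d − n = 1 > 0, so Plotkin applies.
Compute d/(2d−n) = 6/1 ≈ 6.0000.
⌊d/(2d−n)⌋ = 6.
Plotkin bound: M ≤ 2·6 = 12.
Given |C| = 23, check: VIOLATED.
This |C| is above the Plotkin bound, so no binary code with n = 11, d = 6 and 23 codewords exists.


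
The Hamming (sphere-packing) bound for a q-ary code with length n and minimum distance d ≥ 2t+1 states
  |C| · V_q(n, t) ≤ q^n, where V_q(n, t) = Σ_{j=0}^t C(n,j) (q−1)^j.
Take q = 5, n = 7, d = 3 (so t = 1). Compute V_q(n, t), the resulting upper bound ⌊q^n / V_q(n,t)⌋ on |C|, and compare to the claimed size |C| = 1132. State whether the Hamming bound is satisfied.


V_q(n, t) = 29, q^n = 78125, Hamming bound = 2693, |C| = 1132 ≤ bound (satisfied).

Step 1: Compute V_q(n, t) = Σ_{j=0}^1 C(n, j) (q−1)^j.
  j = 0: C(7,0)·(4)^0 = 1·1 = 1.
  j = 1: C(7,1)·(4)^1 = 7·4 = 28.
  V_q(n, t) = 1 + 28 = 29.
Step 2: q^n = 5^7 = 78125.
Step 3: Hamming bound ⌊q^n / V_q(n,t)⌋ = ⌊78125/29⌋ = 2693.
Step 4: Compare |C| = 1132 to 2693: satisfied.
The claimed |C| lies below the Hamming bound.


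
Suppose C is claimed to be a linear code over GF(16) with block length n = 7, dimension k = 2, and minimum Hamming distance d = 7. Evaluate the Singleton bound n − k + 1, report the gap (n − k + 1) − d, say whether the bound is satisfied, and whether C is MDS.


Singleton RHS = n − k + 1 = 6, slack = -1, bound violated (no such code; not MDS).

Singleton bound: d ≤ n − k + 1.
Here n = 7, k = 2, so n − k + 1 = 6.
Given d = 7, check d ≤ 6: NO.
Slack = (n − k + 1) − d = -1.
The slack is negative: d = 7 exceeds n − k + 1 = 6 by 1, so the Singleton bound is violated and no linear [7, 2, 7]_16 code can exist. In particular it is not MDS (MDS requires d = n − k + 1 exactly).
Description: the claimed parameters are [7, 2, 7]_16; such a code would be impossible (violates the Singleton bound).


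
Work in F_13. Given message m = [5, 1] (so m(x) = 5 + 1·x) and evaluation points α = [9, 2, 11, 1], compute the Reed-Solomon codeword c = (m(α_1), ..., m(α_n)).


c = [1, 7, 3, 6]

Message polynomial: m(x) = 5 + 1·x (mod 13).
For each evaluation point α_i, compute m(α_i) mod 13:
  α_1 = 9: Horner steps 1 → 1, so m(9) = 1.
  α_2 = 2: Horner steps 1 → 7, so m(2) = 7.
  α_3 = 11: Horner steps 1 → 3, so m(11) = 3.
  α_4 = 1: Horner steps 1 → 6, so m(1) = 6.
Codeword c = [1, 7, 3, 6] ∈ F_13^4.


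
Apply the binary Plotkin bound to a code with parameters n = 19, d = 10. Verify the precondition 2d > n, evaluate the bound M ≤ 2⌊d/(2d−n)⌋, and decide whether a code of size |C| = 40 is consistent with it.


Plotkin bound M ≤ 20; given |C| = 40 > bound (violated).

Check applicability: 2d = 20, n = 19.
2d − n = 1 > 0, so Plotkin applies.
Compute d/(2d−n) = 10/1 ≈ 10.0000.
⌊d/(2d−n)⌋ = 10.
Plotkin bound: M ≤ 2·10 = 20.
Given |C| = 40, check: VIOLATED.
This |C| is above the Plotkin bound, so no binary code with n = 19, d = 10 and 40 codewords exists.


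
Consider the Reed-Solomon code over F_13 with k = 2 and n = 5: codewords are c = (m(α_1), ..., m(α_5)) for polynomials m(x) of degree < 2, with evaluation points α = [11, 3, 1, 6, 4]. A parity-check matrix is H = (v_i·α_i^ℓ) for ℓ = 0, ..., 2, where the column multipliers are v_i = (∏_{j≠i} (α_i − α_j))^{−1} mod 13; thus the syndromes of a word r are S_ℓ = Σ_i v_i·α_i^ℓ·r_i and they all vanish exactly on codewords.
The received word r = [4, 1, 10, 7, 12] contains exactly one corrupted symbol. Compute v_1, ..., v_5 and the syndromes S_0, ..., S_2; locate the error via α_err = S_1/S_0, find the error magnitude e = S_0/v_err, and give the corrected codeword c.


S = (3, 12, 9), error at position 5, error magnitude e = 9, c = [4, 1, 10, 7, 3].

Step 1: column multipliers v_i = (∏_{j≠i}(α_i − α_j))^{−1} mod 13.
  i = 1 (α = 11): (11−3)(11−1)(11−6)(11−4) = 8·10·5·7 = 2800 ≡ 5, so v_1 = 5^{−1} = 8 (mod 13).
  i = 2 (α = 3): (3−11)(3−1)(3−6)(3−4) = (−8)·2·(−3)·(−1) = −48 ≡ 4, so v_2 = 4^{−1} = 10 (mod 13).
  i = 3 (α = 1): (1−11)(1−3)(1−6)(1−4) = (−10)·(−2)·(−5)·(−3) = 300 ≡ 1, so v_3 = 1^{−1} = 1 (mod 13).
  i = 4 (α = 6): (6−11)(6−3)(6−1)(6−4) = (−5)·3·5·2 = −150 ≡ 6, so v_4 = 6^{−1} = 11 (mod 13).
  i = 5 (α = 4): (4−11)(4−3)(4−1)(4−6) = (−7)·1·3·(−2) = 42 ≡ 3, so v_5 = 3^{−1} = 9 (mod 13).
  v = [8, 10, 1, 11, 9].
Step 2: syndromes of r = [4, 1, 10, 7, 12] (all sums mod 13).
  S_0 = Σ v_i r_i = 8·4 + 10·1 + 1·10 + 11·7 + 9·12 = 237 ≡ 3.
  S_1 = Σ v_i α_i r_i = 8·11·4 + 10·3·1 + 1·1·10 + 11·6·7 + 9·4·12 = 1286 ≡ 12.
  α_i^2 mod 13 = [4, 9, 1, 10, 3].
  S_2 = Σ v_i α_i^2 r_i = 8·4·4 + 10·9·1 + 1·1·10 + 11·10·7 + 9·3·12 = 1322 ≡ 9.
  S = (3, 12, 9) ≠ 0, so r is not a codeword (an error is present).
Step 3: locate the error. For a single error e at position i, S_ℓ = v_i·e·α_i^ℓ, so α_err = S_1/S_0.
  S_0^{−1} = 3^{−1} = 9 (mod 13), so α_err = 12·9 = 108 ≡ 4 = α_5. Error position i = 5.
  Consistency check: S_2/S_1 = 9·12 = 108 ≡ 4 = α_err ✓ (single-error assumption holds).
Step 4: error magnitude e = S_0/v_5 = S_0·∏_{j≠5}(α_5 − α_j) = 3·3 = 9 ≡ 9 (mod 13).
Step 5: correct position 5: c_5 = r_5 − e = 12 − 9 ≡ 3 (mod 13). Hence c = [4, 1, 10, 7, 3].
  Check: interpolating c through the α_i gives m(x) = 8 + 2·x (degree < 2) with m(α_i) = c_i for every i, so c is indeed a codeword.


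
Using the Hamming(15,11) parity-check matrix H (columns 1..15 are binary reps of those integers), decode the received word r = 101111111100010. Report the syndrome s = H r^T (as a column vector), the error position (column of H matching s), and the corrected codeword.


s = (0, 1, 1, 1)^T, error position = 7, corrected codeword c = 101111011100010

Compute s = H r^T mod 2 one row at a time:
  s_1 = 1 + 1 + 1 + 0 + 0 + 0 + 1 + 0 = 4 ≡ 0 (mod 2).
  s_2 = 1 + 1 + 1 + 1 + 0 + 0 + 1 + 0 = 5 ≡ 1 (mod 2).
  s_3 = 0 + 1 + 1 + 1 + 1 + 0 + 1 + 0 = 5 ≡ 1 (mod 2).
  s_4 = 1 + 1 + 1 + 1 + 1 + 0 + 0 + 0 = 5 ≡ 1 (mod 2).
s = (0, 1, 1, 1)^T — this equals column 7 of H (binary 0111), so error is at position 7.
Correct: flip bit 7 of r = 101111111100010 to get c = 101111011100010.


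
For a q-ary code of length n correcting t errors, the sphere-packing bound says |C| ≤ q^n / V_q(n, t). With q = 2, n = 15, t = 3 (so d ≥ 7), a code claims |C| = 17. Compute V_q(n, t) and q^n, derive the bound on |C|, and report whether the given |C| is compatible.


V_q(n, t) = 576, q^n = 32768, Hamming bound = 56, |C| = 17 ≤ bound (satisfied).

Step 1: Compute V_q(n, t) = Σ_{j=0}^3 C(n, j) (q−1)^j.
  j = 0: C(15,0)·(1)^0 = 1·1 = 1.
  j = 1: C(15,1)·(1)^1 = 15·1 = 15.
  j = 2: C(15,2)·(1)^2 = 105·1 = 105.
  j = 3: C(15,3)·(1)^3 = 455·1 = 455.
  V_q(n, t) = 1 + 15 + 105 + 455 = 576.
Step 2: q^n = 2^15 = 32768.
Step 3: Hamming bound ⌊q^n / V_q(n,t)⌋ = ⌊32768/576⌋ = 56.
Step 4: Compare |C| = 17 to 56: satisfied.
The claimed |C| lies below the Hamming bound.


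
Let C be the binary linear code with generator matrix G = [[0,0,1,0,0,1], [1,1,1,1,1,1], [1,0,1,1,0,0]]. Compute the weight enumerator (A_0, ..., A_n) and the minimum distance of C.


Weight distribution: A_0 = 1, A_2 = 1, A_3 = 4, A_4 = 1, A_6 = 1. Minimum distance d = 2.

Enumerate all 2^3 = 8 messages m ∈ F_2^3.
For each, compute codeword c = mG in F_2^6, then tally its weight.
  m = 000 → c = 000000, weight = 0.
  m = 100 → c = 001001, weight = 2.
  m = 010 → c = 111111, weight = 6.
  m = 110 → c = 110110, weight = 4.
  m = 001 → c = 101100, weight = 3.
  m = 101 → c = 100101, weight = 3.
  m = 011 → c = 010011, weight = 3.
  m = 111 → c = 011010, weight = 3.
Tally weights:
  weight 0: 1 codewords.
  weight 2: 1 codewords.
  weight 3: 4 codewords.
  weight 4: 1 codewords.
  weight 6: 1 codewords.
Minimum distance d = smallest w > 0 with A_w > 0 = 2.
Sanity: Σ A_w = 8 = 2^3 = 8 ✓.


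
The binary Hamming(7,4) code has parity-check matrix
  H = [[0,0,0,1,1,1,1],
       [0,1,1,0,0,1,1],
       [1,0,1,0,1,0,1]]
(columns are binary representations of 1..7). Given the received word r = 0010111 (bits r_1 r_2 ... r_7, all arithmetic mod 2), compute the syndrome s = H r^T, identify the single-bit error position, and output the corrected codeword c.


s = (1, 1, 1)^T, error position = 7, corrected codeword c = 0010110

Compute s = H r^T mod 2 one row at a time:
  s_1 = 0 + 1 + 1 + 1 = 3 ≡ 1 (mod 2).
  s_2 = 0 + 1 + 1 + 1 = 3 ≡ 1 (mod 2).
  s_3 = 0 + 1 + 1 + 1 = 3 ≡ 1 (mod 2).
s = (1, 1, 1)^T — this equals column 7 of H (binary 111), so error is at position 7.
Correct: flip bit 7 of r = 0010111 to get c = 0010110.


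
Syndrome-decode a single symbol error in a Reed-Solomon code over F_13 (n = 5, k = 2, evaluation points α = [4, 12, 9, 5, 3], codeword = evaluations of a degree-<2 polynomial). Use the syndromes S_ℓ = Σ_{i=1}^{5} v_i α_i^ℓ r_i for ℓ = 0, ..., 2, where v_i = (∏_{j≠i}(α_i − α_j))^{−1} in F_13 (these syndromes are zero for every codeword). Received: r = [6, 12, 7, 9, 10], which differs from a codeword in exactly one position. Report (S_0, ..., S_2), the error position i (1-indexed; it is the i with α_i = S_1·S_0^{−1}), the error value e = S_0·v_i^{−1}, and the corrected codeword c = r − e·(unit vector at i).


S = (10, 1, 4), error at position 1, error magnitude e = 3, c = [3, 12, 7, 9, 10].

Step 1: column multipliers v_i = (∏_{j≠i}(α_i − α_j))^{−1} mod 13.
  i = 1 (α = 4): (4−12)(4−9)(4−5)(4−3) = (−8)·(−5)·(−1)·1 = −40 ≡ 12, so v_1 = 12^{−1} = 12 (mod 13).
  i = 2 (α = 12): (12−4)(12−9)(12−5)(12−3) = 8·3·7·9 = 1512 ≡ 4, so v_2 = 4^{−1} = 10 (mod 13).
  i = 3 (α = 9): (9−4)(9−12)(9−5)(9−3) = 5·(−3)·4·6 = −360 ≡ 4, so v_3 = 4^{−1} = 10 (mod 13).
  i = 4 (α = 5): (5−4)(5−12)(5−9)(5−3) = 1·(−7)·(−4)·2 = 56 ≡ 4, so v_4 = 4^{−1} = 10 (mod 13).
  i = 5 (α = 3): (3−4)(3−12)(3−9)(3−5) = (−1)·(−9)·(−6)·(−2) = 108 ≡ 4, so v_5 = 4^{−1} = 10 (mod 13).
  v = [12, 10, 10, 10, 10].
Step 2: syndromes of r = [6, 12, 7, 9, 10] (all sums mod 13).
  S_0 = Σ v_i r_i = 12·6 + 10·12 + 10·7 + 10·9 + 10·10 = 452 ≡ 10.
  S_1 = Σ v_i α_i r_i = 12·4·6 + 10·12·12 + 10·9·7 + 10·5·9 + 10·3·10 = 3108 ≡ 1.
  α_i^2 mod 13 = [3, 1, 3, 12, 9].
  S_2 = Σ v_i α_i^2 r_i = 12·3·6 + 10·1·12 + 10·3·7 + 10·12·9 + 10·9·10 = 2526 ≡ 4.
  S = (10, 1, 4) ≠ 0, so r is not a codeword (an error is present).
Step 3: locate the error. For a single error e at position i, S_ℓ = v_i·e·α_i^ℓ, so α_err = S_1/S_0.
  S_0^{−1} = 10^{−1} = 4 (mod 13), so α_err = 1·4 = 4 ≡ 4 = α_1. Error position i = 1.
  Consistency check: S_2/S_1 = 4·1 = 4 ≡ 4 = α_err ✓ (single-error assumption holds).
Step 4: error magnitude e = S_0/v_1 = S_0·∏_{j≠1}(α_1 − α_j) = 10·12 = 120 ≡ 3 (mod 13).
Step 5: correct position 1: c_1 = r_1 − e = 6 − 3 ≡ 3 (mod 13). Hence c = [3, 12, 7, 9, 10].
  Check: interpolating c through the α_i gives m(x) = 5 + 6·x (degree < 2) with m(α_i) = c_i for every i, so c is indeed a codeword.


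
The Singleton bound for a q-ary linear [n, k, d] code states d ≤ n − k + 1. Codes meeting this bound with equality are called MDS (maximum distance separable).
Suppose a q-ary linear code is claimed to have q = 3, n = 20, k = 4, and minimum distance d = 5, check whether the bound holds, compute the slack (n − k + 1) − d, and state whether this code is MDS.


Singleton RHS = n − k + 1 = 17, slack = 12, bound satisfied, not MDS.

Singleton bound: d ≤ n − k + 1.
Here n = 20, k = 4, so n − k + 1 = 17.
Given d = 5, check d ≤ 17: YES.
Slack = (n − k + 1) − d = 12.
The code is NOT MDS (slack = 12 > 0).
Description: the claimed parameters are [20, 4, 5]_3; such a code would be non-MDS.


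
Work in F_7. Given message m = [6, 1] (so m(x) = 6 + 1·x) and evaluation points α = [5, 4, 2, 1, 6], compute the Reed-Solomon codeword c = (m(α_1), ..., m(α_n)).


c = [4, 3, 1, 0, 5]

Message polynomial: m(x) = 6 + 1·x (mod 7).
For each evaluation point α_i, compute m(α_i) mod 7:
  α_1 = 5: Horner steps 1 → 4, so m(5) = 4.
  α_2 = 4: Horner steps 1 → 3, so m(4) = 3.
  α_3 = 2: Horner steps 1 → 1, so m(2) = 1.
  α_4 = 1: Horner steps 1 → 0, so m(1) = 0.
  α_5 = 6: Horner steps 1 → 5, so m(6) = 5.
Codeword c = [4, 3, 1, 0, 5] ∈ F_7^5.


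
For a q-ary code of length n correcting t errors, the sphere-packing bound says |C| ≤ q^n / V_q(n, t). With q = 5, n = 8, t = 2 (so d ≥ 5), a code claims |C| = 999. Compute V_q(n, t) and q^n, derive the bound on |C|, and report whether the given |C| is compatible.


V_q(n, t) = 481, q^n = 390625, Hamming bound = 812, |C| = 999 > bound (violated).

Step 1: Compute V_q(n, t) = Σ_{j=0}^2 C(n, j) (q−1)^j.
  j = 0: C(8,0)·(4)^0 = 1·1 = 1.
  j = 1: C(8,1)·(4)^1 = 8·4 = 32.
  j = 2: C(8,2)·(4)^2 = 28·16 = 448.
  V_q(n, t) = 1 + 32 + 448 = 481.
Step 2: q^n = 5^8 = 390625.
Step 3: Hamming bound ⌊q^n / V_q(n,t)⌋ = ⌊390625/481⌋ = 812.
Step 4: Compare |C| = 999 to 812: violated.
The claimed |C| lies above the Hamming bound, so no 5-ary code of length 8 with d ≥ 5 can have 999 codewords.


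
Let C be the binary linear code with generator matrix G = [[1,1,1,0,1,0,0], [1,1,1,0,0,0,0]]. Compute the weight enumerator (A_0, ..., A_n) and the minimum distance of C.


Weight distribution: A_0 = 1, A_1 = 1, A_3 = 1, A_4 = 1. Minimum distance d = 1.

Enumerate all 2^2 = 4 messages m ∈ F_2^2.
For each, compute codeword c = mG in F_2^7, then tally its weight.
  m = 00 → c = 0000000, weight = 0.
  m = 10 → c = 1110100, weight = 4.
  m = 01 → c = 1110000, weight = 3.
  m = 11 → c = 0000100, weight = 1.
Tally weights:
  weight 0: 1 codewords.
  weight 1: 1 codewords.
  weight 3: 1 codewords.
  weight 4: 1 codewords.
Minimum distance d = smallest w > 0 with A_w > 0 = 1.
Sanity: Σ A_w = 4 = 2^2 = 4 ✓.
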